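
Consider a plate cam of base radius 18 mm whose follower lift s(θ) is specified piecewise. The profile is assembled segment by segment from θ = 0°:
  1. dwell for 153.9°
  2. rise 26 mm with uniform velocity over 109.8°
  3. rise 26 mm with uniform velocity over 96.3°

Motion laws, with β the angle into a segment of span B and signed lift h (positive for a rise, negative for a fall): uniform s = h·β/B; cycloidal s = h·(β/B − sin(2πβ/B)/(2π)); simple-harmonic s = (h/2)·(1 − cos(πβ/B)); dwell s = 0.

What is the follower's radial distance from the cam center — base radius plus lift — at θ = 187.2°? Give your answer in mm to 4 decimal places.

seg 1 [0°–153.9°] dwell: s stays 0.0000
seg 2 [153.9°–263.7°] uniform, h=26: θ=187.2° here. β=33.3, B=109.8. 26·33.3/109.8 = 7.8852 → s = 7.8852
radial distance = base radius + s = 18 + 7.8852 = 25.8852

25.8852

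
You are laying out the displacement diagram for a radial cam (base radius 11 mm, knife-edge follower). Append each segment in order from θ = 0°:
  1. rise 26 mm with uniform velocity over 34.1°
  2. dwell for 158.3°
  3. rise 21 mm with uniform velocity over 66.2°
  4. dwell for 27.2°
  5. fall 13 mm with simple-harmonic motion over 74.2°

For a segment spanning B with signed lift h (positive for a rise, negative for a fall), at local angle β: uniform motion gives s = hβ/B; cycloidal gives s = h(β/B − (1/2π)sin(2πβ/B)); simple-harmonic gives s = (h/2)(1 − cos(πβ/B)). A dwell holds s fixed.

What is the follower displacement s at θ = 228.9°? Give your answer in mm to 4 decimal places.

seg 1 [0°–34.1°] uniform, h=26: full span → s += 26 → s = 26.0000
seg 2 [34.1°–192.4°] dwell: s stays 26.0000
seg 3 [192.4°–258.6°] uniform, h=21: θ=228.9° here. β=36.5, B=66.2. 21·36.5/66.2 = 11.5785 → s = 37.5785

37.5785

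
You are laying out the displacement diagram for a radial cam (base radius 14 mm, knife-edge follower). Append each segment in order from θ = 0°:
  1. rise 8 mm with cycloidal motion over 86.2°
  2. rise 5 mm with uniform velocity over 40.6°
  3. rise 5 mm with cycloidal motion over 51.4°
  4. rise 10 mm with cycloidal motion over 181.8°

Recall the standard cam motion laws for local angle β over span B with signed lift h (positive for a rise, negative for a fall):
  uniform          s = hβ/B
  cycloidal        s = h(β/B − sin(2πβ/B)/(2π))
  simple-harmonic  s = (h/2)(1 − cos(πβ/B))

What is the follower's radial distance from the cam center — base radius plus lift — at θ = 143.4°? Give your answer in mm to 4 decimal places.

seg 1 [0°–86.2°] cycloidal, h=8: full span → s += 8 → s = 8.0000
seg 2 [86.2°–126.8°] uniform, h=5: full span → s += 5 → s = 13.0000
seg 3 [126.8°–178.2°] cycloidal, h=5: θ=143.4° here. β=16.6, B=51.4. 5·(0.3230 − sin(2π·0.3230)/(2π)) = 0.9012 → s = 13.9012
radial distance = base radius + s = 14 + 13.9012 = 27.9012

27.9012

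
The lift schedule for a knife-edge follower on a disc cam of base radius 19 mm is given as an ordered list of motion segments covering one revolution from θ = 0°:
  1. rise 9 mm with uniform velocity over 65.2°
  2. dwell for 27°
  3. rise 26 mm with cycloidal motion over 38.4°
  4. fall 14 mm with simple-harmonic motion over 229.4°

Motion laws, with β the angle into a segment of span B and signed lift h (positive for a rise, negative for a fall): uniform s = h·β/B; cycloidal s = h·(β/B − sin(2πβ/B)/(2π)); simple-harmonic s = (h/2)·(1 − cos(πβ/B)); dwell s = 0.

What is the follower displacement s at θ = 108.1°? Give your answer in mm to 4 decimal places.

seg 1 [0°–65.2°] uniform, h=9: full span → s += 9 → s = 9.0000
seg 2 [65.2°–92.2°] dwell: s stays 9.0000
seg 3 [92.2°–130.6°] cycloidal, h=26: θ=108.1° here. β=15.9, B=38.4. 26·(0.4141 − sin(2π·0.4141)/(2π)) = 8.6383 → s = 17.6383

17.6383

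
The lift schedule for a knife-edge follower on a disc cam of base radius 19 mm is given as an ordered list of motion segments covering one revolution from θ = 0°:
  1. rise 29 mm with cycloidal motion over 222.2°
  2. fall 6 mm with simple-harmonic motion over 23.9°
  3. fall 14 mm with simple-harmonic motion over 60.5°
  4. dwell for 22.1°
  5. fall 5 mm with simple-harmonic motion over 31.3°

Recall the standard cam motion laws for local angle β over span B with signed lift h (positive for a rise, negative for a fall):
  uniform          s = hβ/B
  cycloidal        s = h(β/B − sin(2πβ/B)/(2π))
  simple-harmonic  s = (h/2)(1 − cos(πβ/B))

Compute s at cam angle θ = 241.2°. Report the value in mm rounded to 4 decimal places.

seg 1 [0°–222.2°] cycloidal, h=29: full span → s += 29 → s = 29.0000
seg 2 [222.2°–246.1°] simple-harmonic, h=-6: θ=241.2° here. β=19, B=23.9. -6/2·(1 − cos(π·0.7950)) = -5.3989 → s = 23.6011

23.6011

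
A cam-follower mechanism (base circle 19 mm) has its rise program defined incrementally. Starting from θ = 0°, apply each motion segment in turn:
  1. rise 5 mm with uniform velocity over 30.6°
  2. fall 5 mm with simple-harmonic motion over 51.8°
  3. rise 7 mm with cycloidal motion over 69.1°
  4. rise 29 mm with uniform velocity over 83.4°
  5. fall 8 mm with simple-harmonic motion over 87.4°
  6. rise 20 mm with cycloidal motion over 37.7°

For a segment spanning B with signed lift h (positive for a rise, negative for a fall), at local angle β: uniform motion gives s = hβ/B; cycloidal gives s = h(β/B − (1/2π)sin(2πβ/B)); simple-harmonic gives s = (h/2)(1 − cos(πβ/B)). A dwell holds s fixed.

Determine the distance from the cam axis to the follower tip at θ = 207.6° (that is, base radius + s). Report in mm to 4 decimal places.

seg 1 [0°–30.6°] uniform, h=5: full span → s += 5 → s = 5.0000
seg 2 [30.6°–82.4°] simple-harmonic, h=-5: full span → s += -5 → s = 0.0000
seg 3 [82.4°–151.5°] cycloidal, h=7: full span → s += 7 → s = 7.0000
seg 4 [151.5°–234.9°] uniform, h=29: θ=207.6° here. β=56.1, B=83.4. 29·56.1/83.4 = 19.5072 → s = 26.5072
radial distance = base radius + s = 19 + 26.5072 = 45.5072

45.5072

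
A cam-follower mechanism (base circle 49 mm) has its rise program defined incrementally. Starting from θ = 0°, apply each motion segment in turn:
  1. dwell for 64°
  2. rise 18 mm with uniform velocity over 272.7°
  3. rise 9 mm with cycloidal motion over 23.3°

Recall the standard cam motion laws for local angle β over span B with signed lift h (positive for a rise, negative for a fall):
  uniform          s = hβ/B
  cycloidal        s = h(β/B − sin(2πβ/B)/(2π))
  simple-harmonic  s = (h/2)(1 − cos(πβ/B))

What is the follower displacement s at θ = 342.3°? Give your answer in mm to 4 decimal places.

seg 1 [0°–64°] dwell: s stays 0.0000
seg 2 [64°–336.7°] uniform, h=18: full span → s += 18 → s = 18.0000
seg 3 [336.7°–360°] cycloidal, h=9: θ=342.3° here. β=5.6, B=23.3. 9·(0.2403 − sin(2π·0.2403)/(2π)) = 0.7333 → s = 18.7333

18.7333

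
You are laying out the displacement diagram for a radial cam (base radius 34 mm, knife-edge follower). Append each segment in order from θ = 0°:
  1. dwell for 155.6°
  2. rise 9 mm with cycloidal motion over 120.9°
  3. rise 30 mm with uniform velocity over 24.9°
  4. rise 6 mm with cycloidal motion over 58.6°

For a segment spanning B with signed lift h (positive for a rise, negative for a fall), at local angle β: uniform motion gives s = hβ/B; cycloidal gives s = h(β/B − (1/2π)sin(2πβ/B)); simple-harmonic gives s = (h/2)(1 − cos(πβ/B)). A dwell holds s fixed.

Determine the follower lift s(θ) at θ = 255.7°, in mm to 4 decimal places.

seg 1 [0°–155.6°] dwell: s stays 0.0000
seg 2 [155.6°–276.5°] cycloidal, h=9: θ=255.7° here. β=100.1, B=120.9. 9·(0.8280 − sin(2π·0.8280)/(2π)) = 8.7156 → s = 8.7156

8.7156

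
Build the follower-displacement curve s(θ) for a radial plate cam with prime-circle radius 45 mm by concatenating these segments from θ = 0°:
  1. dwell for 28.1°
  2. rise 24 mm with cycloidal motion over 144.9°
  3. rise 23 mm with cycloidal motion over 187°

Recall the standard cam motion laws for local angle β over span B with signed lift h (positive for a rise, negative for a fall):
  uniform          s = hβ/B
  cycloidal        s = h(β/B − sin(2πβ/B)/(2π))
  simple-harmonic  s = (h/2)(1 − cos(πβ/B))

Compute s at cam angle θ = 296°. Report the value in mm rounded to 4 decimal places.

seg 1 [0°–28.1°] dwell: s stays 0.0000
seg 2 [28.1°–173°] cycloidal, h=24: full span → s += 24 → s = 24.0000
seg 3 [173°–360°] cycloidal, h=23: θ=296° here. β=123, B=187. 23·(0.6578 − sin(2π·0.6578)/(2π)) = 18.1911 → s = 42.1911

42.1911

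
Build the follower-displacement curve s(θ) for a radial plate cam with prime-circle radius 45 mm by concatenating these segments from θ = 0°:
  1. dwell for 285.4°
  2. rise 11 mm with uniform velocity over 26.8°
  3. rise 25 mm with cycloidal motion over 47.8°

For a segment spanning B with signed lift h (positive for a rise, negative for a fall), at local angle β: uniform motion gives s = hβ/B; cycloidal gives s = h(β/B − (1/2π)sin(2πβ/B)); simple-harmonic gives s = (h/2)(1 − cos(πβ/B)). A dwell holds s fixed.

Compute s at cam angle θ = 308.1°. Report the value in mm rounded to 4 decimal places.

seg 1 [0°–285.4°] dwell: s stays 0.0000
seg 2 [285.4°–312.2°] uniform, h=11: θ=308.1° here. β=22.7, B=26.8. 11·22.7/26.8 = 9.3172 → s = 9.3172

9.3172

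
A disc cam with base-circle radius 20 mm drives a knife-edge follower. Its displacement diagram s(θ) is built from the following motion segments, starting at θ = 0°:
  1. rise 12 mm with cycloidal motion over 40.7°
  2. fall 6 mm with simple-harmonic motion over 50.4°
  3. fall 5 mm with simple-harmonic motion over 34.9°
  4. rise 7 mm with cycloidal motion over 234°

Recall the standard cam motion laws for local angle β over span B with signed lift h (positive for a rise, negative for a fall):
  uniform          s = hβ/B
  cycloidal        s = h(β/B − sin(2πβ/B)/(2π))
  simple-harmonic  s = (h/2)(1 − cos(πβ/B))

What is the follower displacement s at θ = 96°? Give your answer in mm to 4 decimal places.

seg 1 [0°–40.7°] cycloidal, h=12: full span → s += 12 → s = 12.0000
seg 2 [40.7°–91.1°] simple-harmonic, h=-6: full span → s += -6 → s = 6.0000
seg 3 [91.1°–126°] simple-harmonic, h=-5: θ=96° here. β=4.9, B=34.9. -5/2·(1 − cos(π·0.1404)) = -0.2393 → s = 5.7607

5.7607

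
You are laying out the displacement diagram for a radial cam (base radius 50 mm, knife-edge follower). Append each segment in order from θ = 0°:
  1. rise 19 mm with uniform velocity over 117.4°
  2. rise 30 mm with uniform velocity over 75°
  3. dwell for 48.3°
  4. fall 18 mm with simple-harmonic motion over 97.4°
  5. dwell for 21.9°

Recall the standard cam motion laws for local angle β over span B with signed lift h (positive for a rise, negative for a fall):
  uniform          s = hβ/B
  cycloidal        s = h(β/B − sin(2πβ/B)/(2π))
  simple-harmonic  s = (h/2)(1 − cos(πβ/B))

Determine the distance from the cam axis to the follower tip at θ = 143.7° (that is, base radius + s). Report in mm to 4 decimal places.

seg 1 [0°–117.4°] uniform, h=19: full span → s += 19 → s = 19.0000
seg 2 [117.4°–192.4°] uniform, h=30: θ=143.7° here. β=26.3, B=75. 30·26.3/75 = 10.5200 → s = 29.5200
radial distance = base radius + s = 50 + 29.5200 = 79.5200

79.5200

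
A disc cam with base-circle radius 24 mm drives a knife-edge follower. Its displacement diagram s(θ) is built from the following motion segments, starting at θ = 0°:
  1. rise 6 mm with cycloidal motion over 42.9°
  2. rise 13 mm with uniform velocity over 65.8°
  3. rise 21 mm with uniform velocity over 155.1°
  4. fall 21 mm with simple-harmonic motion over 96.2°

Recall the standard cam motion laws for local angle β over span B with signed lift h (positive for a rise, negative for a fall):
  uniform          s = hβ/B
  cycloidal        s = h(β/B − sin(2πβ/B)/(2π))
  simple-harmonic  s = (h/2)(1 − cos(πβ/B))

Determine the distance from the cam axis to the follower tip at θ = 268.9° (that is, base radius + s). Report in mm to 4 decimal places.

seg 1 [0°–42.9°] cycloidal, h=6: full span → s += 6 → s = 6.0000
seg 2 [42.9°–108.7°] uniform, h=13: full span → s += 13 → s = 19.0000
seg 3 [108.7°–263.8°] uniform, h=21: full span → s += 21 → s = 40.0000
seg 4 [263.8°–360°] simple-harmonic, h=-21: θ=268.9° here. β=5.1, B=96.2. -21/2·(1 − cos(π·0.0530)) = -0.1453 → s = 39.8547
radial distance = base radius + s = 24 + 39.8547 = 63.8547

63.8547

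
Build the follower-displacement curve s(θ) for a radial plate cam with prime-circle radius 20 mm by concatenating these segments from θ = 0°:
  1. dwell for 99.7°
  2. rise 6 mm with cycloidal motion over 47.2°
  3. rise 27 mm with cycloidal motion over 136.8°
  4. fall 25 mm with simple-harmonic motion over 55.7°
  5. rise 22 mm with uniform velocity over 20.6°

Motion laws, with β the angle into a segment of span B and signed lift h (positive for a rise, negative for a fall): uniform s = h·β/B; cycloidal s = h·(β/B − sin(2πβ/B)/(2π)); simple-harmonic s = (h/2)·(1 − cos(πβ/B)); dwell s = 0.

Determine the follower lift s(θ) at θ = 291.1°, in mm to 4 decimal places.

seg 1 [0°–99.7°] dwell: s stays 0.0000
seg 2 [99.7°–146.9°] cycloidal, h=6: full span → s += 6 → s = 6.0000
seg 3 [146.9°–283.7°] cycloidal, h=27: full span → s += 27 → s = 33.0000
seg 4 [283.7°–339.4°] simple-harmonic, h=-25: θ=291.1° here. β=7.4, B=55.7. -25/2·(1 − cos(π·0.1329)) = -1.0730 → s = 31.9270

31.9270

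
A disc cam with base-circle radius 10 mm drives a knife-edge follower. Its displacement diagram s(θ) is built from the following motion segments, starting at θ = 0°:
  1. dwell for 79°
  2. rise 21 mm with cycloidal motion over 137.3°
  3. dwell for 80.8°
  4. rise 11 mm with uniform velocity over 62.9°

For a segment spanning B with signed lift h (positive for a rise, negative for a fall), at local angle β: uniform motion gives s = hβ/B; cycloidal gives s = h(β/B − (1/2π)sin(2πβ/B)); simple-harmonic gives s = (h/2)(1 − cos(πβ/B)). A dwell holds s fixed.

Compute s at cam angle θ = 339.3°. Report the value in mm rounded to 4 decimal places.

seg 1 [0°–79°] dwell: s stays 0.0000
seg 2 [79°–216.3°] cycloidal, h=21: full span → s += 21 → s = 21.0000
seg 3 [216.3°–297.1°] dwell: s stays 21.0000
seg 4 [297.1°–360°] uniform, h=11: θ=339.3° here. β=42.2, B=62.9. 11·42.2/62.9 = 7.3800 → s = 28.3800

28.3800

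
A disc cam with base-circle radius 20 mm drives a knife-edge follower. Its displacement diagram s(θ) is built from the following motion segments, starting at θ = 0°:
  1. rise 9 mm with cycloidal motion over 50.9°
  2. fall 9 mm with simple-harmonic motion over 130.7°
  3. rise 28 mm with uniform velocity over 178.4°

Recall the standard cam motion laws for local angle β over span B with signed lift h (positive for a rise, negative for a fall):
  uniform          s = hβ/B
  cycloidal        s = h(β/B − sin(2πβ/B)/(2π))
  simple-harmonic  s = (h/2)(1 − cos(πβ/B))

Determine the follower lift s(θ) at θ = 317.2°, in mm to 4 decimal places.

seg 1 [0°–50.9°] cycloidal, h=9: full span → s += 9 → s = 9.0000
seg 2 [50.9°–181.6°] simple-harmonic, h=-9: full span → s += -9 → s = 0.0000
seg 3 [181.6°–360°] uniform, h=28: θ=317.2° here. β=135.6, B=178.4. 28·135.6/178.4 = 21.2825 → s = 21.2825

21.2825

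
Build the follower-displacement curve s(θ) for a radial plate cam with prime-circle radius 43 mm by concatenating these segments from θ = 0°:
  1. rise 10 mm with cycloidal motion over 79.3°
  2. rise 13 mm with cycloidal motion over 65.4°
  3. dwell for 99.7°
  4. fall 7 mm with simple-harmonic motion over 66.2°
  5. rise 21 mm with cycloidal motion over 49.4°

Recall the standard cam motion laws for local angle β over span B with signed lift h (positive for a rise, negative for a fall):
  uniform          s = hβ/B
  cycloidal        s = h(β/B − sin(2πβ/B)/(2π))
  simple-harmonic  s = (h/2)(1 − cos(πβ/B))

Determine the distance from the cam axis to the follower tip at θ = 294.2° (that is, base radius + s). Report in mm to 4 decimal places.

seg 1 [0°–79.3°] cycloidal, h=10: full span → s += 10 → s = 10.0000
seg 2 [79.3°–144.7°] cycloidal, h=13: full span → s += 13 → s = 23.0000
seg 3 [144.7°–244.4°] dwell: s stays 23.0000
seg 4 [244.4°–310.6°] simple-harmonic, h=-7: θ=294.2° here. β=49.8, B=66.2. -7/2·(1 − cos(π·0.7523)) = -5.9924 → s = 17.0076
radial distance = base radius + s = 43 + 17.0076 = 60.0076

60.0076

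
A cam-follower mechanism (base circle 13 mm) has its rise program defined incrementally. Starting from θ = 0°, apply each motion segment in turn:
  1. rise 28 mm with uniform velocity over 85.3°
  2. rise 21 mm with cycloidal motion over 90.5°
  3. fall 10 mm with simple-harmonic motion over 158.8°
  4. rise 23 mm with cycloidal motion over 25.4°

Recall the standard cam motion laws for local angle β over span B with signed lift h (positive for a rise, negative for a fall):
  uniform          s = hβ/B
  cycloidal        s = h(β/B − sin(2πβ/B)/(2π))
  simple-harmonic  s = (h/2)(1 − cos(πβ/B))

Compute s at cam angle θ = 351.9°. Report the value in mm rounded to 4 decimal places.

seg 1 [0°–85.3°] uniform, h=28: full span → s += 28 → s = 28.0000
seg 2 [85.3°–175.8°] cycloidal, h=21: full span → s += 21 → s = 49.0000
seg 3 [175.8°–334.6°] simple-harmonic, h=-10: full span → s += -10 → s = 39.0000
seg 4 [334.6°–360°] cycloidal, h=23: θ=351.9° here. β=17.3, B=25.4. 23·(0.6811 − sin(2π·0.6811)/(2π)) = 18.9882 → s = 57.9882

57.9882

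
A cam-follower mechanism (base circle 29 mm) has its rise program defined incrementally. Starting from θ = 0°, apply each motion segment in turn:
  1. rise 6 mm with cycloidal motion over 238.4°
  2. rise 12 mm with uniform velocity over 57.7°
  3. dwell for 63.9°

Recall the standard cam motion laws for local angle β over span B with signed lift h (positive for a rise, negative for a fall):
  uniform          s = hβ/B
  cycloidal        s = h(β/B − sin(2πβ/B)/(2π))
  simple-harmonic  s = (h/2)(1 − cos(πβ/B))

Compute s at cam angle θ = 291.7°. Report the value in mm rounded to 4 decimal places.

seg 1 [0°–238.4°] cycloidal, h=6: full span → s += 6 → s = 6.0000
seg 2 [238.4°–296.1°] uniform, h=12: θ=291.7° here. β=53.3, B=57.7. 12·53.3/57.7 = 11.0849 → s = 17.0849

17.0849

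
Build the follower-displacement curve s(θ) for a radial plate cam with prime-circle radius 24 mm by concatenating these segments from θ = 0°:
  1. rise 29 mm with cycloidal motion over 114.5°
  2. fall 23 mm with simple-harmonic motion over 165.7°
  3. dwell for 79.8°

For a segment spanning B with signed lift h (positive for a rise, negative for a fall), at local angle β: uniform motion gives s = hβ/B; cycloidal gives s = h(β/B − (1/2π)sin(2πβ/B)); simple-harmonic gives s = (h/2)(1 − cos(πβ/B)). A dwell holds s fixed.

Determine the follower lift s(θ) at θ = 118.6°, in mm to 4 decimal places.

seg 1 [0°–114.5°] cycloidal, h=29: full span → s += 29 → s = 29.0000
seg 2 [114.5°–280.2°] simple-harmonic, h=-23: θ=118.6° here. β=4.1, B=165.7. -23/2·(1 − cos(π·0.0247)) = -0.0347 → s = 28.9653

28.9653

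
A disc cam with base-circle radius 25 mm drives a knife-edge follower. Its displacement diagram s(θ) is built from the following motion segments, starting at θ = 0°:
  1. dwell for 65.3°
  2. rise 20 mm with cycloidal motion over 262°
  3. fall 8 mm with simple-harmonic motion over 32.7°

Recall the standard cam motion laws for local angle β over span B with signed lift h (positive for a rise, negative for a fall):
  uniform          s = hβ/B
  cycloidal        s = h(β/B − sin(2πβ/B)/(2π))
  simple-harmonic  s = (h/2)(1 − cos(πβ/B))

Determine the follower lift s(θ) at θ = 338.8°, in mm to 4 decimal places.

seg 1 [0°–65.3°] dwell: s stays 0.0000
seg 2 [65.3°–327.3°] cycloidal, h=20: full span → s += 20 → s = 20.0000
seg 3 [327.3°–360°] simple-harmonic, h=-8: θ=338.8° here. β=11.5, B=32.7. -8/2·(1 − cos(π·0.3517)) = -2.2029 → s = 17.7971

17.7971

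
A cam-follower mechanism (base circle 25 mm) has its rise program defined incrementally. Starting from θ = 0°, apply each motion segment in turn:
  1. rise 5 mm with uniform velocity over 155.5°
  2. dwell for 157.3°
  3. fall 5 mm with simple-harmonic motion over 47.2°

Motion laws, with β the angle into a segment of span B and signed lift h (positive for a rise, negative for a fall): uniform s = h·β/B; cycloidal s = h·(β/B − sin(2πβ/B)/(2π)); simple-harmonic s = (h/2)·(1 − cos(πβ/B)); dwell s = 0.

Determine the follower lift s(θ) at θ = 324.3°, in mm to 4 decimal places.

seg 1 [0°–155.5°] uniform, h=5: full span → s += 5 → s = 5.0000
seg 2 [155.5°–312.8°] dwell: s stays 5.0000
seg 3 [312.8°–360°] simple-harmonic, h=-5: θ=324.3° here. β=11.5, B=47.2. -5/2·(1 − cos(π·0.2436)) = -0.6973 → s = 4.3027

4.3027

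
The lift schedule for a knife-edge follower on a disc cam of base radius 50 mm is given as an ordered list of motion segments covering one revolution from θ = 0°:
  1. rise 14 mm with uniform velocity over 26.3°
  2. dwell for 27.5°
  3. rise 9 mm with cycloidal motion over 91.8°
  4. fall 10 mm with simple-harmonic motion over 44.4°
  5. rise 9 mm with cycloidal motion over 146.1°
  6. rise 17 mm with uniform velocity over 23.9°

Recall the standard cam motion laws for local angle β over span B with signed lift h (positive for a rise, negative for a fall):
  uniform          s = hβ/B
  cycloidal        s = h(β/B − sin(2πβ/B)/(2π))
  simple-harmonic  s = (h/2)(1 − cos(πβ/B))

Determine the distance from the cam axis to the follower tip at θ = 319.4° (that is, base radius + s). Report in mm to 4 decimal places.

seg 1 [0°–26.3°] uniform, h=14: full span → s += 14 → s = 14.0000
seg 2 [26.3°–53.8°] dwell: s stays 14.0000
seg 3 [53.8°–145.6°] cycloidal, h=9: full span → s += 9 → s = 23.0000
seg 4 [145.6°–190°] simple-harmonic, h=-10: full span → s += -10 → s = 13.0000
seg 5 [190°–336.1°] cycloidal, h=9: θ=319.4° here. β=129.4, B=146.1. 9·(0.8857 − sin(2π·0.8857)/(2π)) = 8.9138 → s = 21.9138
radial distance = base radius + s = 50 + 21.9138 = 71.9138

71.9138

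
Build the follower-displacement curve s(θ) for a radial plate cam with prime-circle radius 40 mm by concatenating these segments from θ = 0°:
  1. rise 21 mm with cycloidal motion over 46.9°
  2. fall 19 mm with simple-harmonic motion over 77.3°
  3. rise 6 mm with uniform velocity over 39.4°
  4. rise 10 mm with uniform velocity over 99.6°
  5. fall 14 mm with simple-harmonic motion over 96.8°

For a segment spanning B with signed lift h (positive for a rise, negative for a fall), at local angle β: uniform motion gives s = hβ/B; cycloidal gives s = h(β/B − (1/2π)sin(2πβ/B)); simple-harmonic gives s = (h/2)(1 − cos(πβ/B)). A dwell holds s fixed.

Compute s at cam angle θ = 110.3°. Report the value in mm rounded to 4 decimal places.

seg 1 [0°–46.9°] cycloidal, h=21: full span → s += 21 → s = 21.0000
seg 2 [46.9°–124.2°] simple-harmonic, h=-19: θ=110.3° here. β=63.4, B=77.3. -19/2·(1 − cos(π·0.8202)) = -17.5240 → s = 3.4760

3.4760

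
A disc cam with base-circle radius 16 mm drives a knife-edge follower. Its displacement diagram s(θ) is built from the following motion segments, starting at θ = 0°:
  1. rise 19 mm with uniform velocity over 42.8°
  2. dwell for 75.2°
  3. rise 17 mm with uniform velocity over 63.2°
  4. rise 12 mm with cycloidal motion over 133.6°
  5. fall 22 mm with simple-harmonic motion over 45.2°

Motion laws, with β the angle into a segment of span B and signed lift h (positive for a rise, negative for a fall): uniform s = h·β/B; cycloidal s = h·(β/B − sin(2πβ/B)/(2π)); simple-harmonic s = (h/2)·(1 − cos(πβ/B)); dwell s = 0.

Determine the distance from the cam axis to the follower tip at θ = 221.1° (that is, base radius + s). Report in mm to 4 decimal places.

seg 1 [0°–42.8°] uniform, h=19: full span → s += 19 → s = 19.0000
seg 2 [42.8°–118°] dwell: s stays 19.0000
seg 3 [118°–181.2°] uniform, h=17: full span → s += 17 → s = 36.0000
seg 4 [181.2°–314.8°] cycloidal, h=12: θ=221.1° here. β=39.9, B=133.6. 12·(0.2987 − sin(2π·0.2987)/(2π)) = 1.7625 → s = 37.7625
radial distance = base radius + s = 16 + 37.7625 = 53.7625

53.7625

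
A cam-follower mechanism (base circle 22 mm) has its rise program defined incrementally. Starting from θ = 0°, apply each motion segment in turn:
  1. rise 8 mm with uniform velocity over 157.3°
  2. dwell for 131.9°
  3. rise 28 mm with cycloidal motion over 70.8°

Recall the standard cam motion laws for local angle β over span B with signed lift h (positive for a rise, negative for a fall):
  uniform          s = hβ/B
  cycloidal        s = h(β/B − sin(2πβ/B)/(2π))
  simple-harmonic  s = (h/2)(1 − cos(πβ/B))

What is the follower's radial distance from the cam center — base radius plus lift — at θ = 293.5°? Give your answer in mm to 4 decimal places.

seg 1 [0°–157.3°] uniform, h=8: full span → s += 8 → s = 8.0000
seg 2 [157.3°–289.2°] dwell: s stays 8.0000
seg 3 [289.2°–360°] cycloidal, h=28: θ=293.5° here. β=4.3, B=70.8. 28·(0.0607 − sin(2π·0.0607)/(2π)) = 0.0410 → s = 8.0410
radial distance = base radius + s = 22 + 8.0410 = 30.0410

30.0410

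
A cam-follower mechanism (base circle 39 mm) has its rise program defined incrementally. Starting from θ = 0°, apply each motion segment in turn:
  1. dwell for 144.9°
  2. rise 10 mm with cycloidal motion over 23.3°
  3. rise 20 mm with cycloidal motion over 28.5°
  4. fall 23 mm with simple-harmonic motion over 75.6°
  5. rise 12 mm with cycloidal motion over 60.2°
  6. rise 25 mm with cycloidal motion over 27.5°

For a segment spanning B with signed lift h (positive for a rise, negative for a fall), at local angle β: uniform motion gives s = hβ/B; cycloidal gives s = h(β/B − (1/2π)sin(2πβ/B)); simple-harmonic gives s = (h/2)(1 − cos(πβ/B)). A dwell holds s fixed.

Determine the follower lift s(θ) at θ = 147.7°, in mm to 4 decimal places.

seg 1 [0°–144.9°] dwell: s stays 0.0000
seg 2 [144.9°–168.2°] cycloidal, h=10: θ=147.7° here. β=2.8, B=23.3. 10·(0.1202 − sin(2π·0.1202)/(2π)) = 0.1110 → s = 0.1110

0.1110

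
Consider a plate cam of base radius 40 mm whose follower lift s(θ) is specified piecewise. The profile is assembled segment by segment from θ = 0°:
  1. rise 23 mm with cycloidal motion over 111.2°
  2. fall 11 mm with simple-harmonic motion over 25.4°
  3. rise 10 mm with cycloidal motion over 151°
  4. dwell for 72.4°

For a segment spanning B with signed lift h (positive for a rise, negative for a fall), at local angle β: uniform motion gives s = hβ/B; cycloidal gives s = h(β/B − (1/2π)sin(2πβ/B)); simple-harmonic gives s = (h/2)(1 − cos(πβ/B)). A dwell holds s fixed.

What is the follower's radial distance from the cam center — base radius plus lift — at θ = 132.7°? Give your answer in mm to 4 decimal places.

seg 1 [0°–111.2°] cycloidal, h=23: full span → s += 23 → s = 23.0000
seg 2 [111.2°–136.6°] simple-harmonic, h=-11: θ=132.7° here. β=21.5, B=25.4. -11/2·(1 − cos(π·0.8465)) = -10.3724 → s = 12.6276
radial distance = base radius + s = 40 + 12.6276 = 52.6276

52.6276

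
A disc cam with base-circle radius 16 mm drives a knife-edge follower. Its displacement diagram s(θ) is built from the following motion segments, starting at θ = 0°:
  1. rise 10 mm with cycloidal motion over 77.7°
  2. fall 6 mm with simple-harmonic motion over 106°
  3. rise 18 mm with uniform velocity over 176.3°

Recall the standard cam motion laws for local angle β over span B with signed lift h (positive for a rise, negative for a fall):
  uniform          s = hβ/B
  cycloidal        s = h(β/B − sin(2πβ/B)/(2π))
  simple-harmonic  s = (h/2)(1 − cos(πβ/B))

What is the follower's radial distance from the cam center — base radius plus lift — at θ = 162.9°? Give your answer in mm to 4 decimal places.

seg 1 [0°–77.7°] cycloidal, h=10: full span → s += 10 → s = 10.0000
seg 2 [77.7°–183.7°] simple-harmonic, h=-6: θ=162.9° here. β=85.2, B=106. -6/2·(1 − cos(π·0.8038)) = -5.4478 → s = 4.5522
radial distance = base radius + s = 16 + 4.5522 = 20.5522

20.5522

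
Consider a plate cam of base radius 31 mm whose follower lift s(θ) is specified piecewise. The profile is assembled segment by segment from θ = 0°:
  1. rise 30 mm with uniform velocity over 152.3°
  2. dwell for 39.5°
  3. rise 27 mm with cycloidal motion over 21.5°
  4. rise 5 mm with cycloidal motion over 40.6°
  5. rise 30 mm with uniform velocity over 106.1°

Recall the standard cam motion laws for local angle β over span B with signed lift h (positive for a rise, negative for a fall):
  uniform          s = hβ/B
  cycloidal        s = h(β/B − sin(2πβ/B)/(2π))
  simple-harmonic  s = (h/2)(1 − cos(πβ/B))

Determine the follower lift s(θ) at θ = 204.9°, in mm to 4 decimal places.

seg 1 [0°–152.3°] uniform, h=30: full span → s += 30 → s = 30.0000
seg 2 [152.3°–191.8°] dwell: s stays 30.0000
seg 3 [191.8°–213.3°] cycloidal, h=27: θ=204.9° here. β=13.1, B=21.5. 27·(0.6093 − sin(2π·0.6093)/(2π)) = 19.1758 → s = 49.1758

49.1758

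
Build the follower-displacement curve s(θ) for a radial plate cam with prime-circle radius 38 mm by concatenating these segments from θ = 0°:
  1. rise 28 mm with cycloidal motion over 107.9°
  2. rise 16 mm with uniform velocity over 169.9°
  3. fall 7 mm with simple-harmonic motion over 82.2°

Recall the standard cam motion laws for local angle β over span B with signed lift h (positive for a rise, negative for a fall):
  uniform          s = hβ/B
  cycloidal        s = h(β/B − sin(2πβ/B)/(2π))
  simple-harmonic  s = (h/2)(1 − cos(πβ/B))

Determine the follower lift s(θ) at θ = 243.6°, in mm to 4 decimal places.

seg 1 [0°–107.9°] cycloidal, h=28: full span → s += 28 → s = 28.0000
seg 2 [107.9°–277.8°] uniform, h=16: θ=243.6° here. β=135.7, B=169.9. 16·135.7/169.9 = 12.7793 → s = 40.7793

40.7793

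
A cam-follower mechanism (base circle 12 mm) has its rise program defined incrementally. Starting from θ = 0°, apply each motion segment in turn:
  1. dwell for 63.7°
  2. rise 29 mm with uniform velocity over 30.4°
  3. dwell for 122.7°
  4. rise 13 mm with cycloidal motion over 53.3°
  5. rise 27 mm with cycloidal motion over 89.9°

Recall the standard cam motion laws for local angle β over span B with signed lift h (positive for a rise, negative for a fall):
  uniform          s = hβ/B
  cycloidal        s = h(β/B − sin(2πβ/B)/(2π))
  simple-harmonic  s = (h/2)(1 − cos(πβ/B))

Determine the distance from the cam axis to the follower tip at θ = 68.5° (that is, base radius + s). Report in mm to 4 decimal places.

seg 1 [0°–63.7°] dwell: s stays 0.0000
seg 2 [63.7°–94.1°] uniform, h=29: θ=68.5° here. β=4.8, B=30.4. 29·4.8/30.4 = 4.5789 → s = 4.5789
radial distance = base radius + s = 12 + 4.5789 = 16.5789

16.5789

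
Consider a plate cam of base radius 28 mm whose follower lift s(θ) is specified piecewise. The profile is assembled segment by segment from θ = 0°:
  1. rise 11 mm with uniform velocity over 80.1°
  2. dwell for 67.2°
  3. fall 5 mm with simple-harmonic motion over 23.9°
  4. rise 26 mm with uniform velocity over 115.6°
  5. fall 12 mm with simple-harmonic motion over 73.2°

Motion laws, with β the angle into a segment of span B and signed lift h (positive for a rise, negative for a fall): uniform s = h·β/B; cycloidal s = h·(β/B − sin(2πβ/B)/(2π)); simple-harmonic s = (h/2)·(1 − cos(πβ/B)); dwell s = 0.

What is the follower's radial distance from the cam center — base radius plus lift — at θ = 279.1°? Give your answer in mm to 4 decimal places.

seg 1 [0°–80.1°] uniform, h=11: full span → s += 11 → s = 11.0000
seg 2 [80.1°–147.3°] dwell: s stays 11.0000
seg 3 [147.3°–171.2°] simple-harmonic, h=-5: full span → s += -5 → s = 6.0000
seg 4 [171.2°–286.8°] uniform, h=26: θ=279.1° here. β=107.9, B=115.6. 26·107.9/115.6 = 24.2682 → s = 30.2682
radial distance = base radius + s = 28 + 30.2682 = 58.2682

58.2682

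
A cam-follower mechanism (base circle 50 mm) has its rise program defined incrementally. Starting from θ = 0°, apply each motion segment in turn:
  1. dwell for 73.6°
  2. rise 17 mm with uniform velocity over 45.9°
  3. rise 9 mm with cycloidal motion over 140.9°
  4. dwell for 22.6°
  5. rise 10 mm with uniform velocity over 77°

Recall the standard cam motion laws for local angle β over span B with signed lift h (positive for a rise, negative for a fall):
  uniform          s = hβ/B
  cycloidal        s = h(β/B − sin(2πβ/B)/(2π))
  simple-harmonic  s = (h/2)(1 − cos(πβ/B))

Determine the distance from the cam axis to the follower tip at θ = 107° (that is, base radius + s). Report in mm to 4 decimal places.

seg 1 [0°–73.6°] dwell: s stays 0.0000
seg 2 [73.6°–119.5°] uniform, h=17: θ=107° here. β=33.4, B=45.9. 17·33.4/45.9 = 12.3704 → s = 12.3704
radial distance = base radius + s = 50 + 12.3704 = 62.3704

62.3704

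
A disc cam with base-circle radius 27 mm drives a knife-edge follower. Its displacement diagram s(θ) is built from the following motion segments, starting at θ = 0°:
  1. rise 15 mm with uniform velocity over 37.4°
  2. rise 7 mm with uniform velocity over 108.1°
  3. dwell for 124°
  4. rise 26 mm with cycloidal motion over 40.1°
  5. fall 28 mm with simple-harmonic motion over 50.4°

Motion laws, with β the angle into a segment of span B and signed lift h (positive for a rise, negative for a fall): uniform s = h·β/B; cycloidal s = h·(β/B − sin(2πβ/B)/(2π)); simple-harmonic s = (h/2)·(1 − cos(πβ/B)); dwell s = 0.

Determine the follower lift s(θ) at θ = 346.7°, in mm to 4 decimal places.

seg 1 [0°–37.4°] uniform, h=15: full span → s += 15 → s = 15.0000
seg 2 [37.4°–145.5°] uniform, h=7: full span → s += 7 → s = 22.0000
seg 3 [145.5°–269.5°] dwell: s stays 22.0000
seg 4 [269.5°–309.6°] cycloidal, h=26: full span → s += 26 → s = 48.0000
seg 5 [309.6°–360°] simple-harmonic, h=-28: θ=346.7° here. β=37.1, B=50.4. -28/2·(1 − cos(π·0.7361)) = -23.4583 → s = 24.5417

24.5417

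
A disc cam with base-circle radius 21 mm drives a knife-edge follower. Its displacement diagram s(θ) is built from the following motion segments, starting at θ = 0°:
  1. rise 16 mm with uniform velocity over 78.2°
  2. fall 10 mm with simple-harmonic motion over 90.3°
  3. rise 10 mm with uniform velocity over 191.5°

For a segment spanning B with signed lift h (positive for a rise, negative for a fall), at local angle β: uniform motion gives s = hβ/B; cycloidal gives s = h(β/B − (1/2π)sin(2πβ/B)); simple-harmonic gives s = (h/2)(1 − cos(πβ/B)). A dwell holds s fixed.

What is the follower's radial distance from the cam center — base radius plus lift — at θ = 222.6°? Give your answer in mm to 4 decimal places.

seg 1 [0°–78.2°] uniform, h=16: full span → s += 16 → s = 16.0000
seg 2 [78.2°–168.5°] simple-harmonic, h=-10: full span → s += -10 → s = 6.0000
seg 3 [168.5°–360°] uniform, h=10: θ=222.6° here. β=54.1, B=191.5. 10·54.1/191.5 = 2.8251 → s = 8.8251
radial distance = base radius + s = 21 + 8.8251 = 29.8251

29.8251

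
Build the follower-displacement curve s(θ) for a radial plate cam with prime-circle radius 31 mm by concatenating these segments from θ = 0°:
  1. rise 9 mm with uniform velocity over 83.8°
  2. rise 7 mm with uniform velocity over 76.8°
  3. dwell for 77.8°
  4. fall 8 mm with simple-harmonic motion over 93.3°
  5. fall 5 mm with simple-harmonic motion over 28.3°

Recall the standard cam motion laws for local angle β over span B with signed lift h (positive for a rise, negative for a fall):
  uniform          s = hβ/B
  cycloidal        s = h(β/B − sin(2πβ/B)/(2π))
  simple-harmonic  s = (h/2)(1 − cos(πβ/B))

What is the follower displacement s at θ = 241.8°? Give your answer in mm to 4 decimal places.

seg 1 [0°–83.8°] uniform, h=9: full span → s += 9 → s = 9.0000
seg 2 [83.8°–160.6°] uniform, h=7: full span → s += 7 → s = 16.0000
seg 3 [160.6°–238.4°] dwell: s stays 16.0000
seg 4 [238.4°–331.7°] simple-harmonic, h=-8: θ=241.8° here. β=3.4, B=93.3. -8/2·(1 − cos(π·0.0364)) = -0.0262 → s = 15.9738

15.9738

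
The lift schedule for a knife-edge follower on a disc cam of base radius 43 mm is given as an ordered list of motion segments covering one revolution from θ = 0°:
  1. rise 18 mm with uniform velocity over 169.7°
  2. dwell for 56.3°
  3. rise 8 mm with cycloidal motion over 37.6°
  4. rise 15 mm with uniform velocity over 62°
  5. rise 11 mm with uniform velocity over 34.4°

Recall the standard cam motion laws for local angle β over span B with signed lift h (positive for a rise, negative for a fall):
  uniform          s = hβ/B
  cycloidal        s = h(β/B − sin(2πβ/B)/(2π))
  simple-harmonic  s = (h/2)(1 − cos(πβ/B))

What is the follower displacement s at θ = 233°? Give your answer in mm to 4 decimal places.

seg 1 [0°–169.7°] uniform, h=18: full span → s += 18 → s = 18.0000
seg 2 [169.7°–226°] dwell: s stays 18.0000
seg 3 [226°–263.6°] cycloidal, h=8: θ=233° here. β=7, B=37.6. 8·(0.1862 − sin(2π·0.1862)/(2π)) = 0.3172 → s = 18.3172

18.3172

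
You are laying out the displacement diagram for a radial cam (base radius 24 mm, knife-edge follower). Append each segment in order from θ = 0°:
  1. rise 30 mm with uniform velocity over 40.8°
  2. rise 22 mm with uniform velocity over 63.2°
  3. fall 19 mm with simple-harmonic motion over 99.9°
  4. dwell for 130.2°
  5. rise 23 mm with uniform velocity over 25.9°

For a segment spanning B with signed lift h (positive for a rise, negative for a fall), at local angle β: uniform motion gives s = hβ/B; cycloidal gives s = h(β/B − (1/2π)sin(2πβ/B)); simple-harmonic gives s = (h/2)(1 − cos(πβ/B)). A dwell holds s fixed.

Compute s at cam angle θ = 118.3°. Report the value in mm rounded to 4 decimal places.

seg 1 [0°–40.8°] uniform, h=30: full span → s += 30 → s = 30.0000
seg 2 [40.8°–104°] uniform, h=22: full span → s += 22 → s = 52.0000
seg 3 [104°–203.9°] simple-harmonic, h=-19: θ=118.3° here. β=14.3, B=99.9. -19/2·(1 − cos(π·0.1431)) = -0.9445 → s = 51.0555

51.0555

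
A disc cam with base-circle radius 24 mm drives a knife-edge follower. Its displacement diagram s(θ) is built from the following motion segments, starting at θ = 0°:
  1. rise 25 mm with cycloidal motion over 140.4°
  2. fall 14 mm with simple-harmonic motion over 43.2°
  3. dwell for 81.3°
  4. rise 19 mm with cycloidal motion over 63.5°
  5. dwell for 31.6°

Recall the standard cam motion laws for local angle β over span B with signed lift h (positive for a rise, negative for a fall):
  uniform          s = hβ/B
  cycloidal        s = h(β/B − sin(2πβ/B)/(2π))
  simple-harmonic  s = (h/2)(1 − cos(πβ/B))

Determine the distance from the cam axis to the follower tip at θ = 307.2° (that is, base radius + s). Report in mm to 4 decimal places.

seg 1 [0°–140.4°] cycloidal, h=25: full span → s += 25 → s = 25.0000
seg 2 [140.4°–183.6°] simple-harmonic, h=-14: full span → s += -14 → s = 11.0000
seg 3 [183.6°–264.9°] dwell: s stays 11.0000
seg 4 [264.9°–328.4°] cycloidal, h=19: θ=307.2° here. β=42.3, B=63.5. 19·(0.6661 − sin(2π·0.6661)/(2π)) = 15.2705 → s = 26.2705
radial distance = base radius + s = 24 + 26.2705 = 50.2705

50.2705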